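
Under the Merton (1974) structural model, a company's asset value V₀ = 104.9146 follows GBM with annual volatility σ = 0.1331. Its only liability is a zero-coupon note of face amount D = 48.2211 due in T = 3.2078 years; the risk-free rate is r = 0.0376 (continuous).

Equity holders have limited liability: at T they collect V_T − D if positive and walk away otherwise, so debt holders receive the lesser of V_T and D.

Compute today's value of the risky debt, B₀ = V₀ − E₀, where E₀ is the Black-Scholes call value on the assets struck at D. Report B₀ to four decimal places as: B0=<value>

B0=42.7417

d₁ = [ln(V₀/D) + (r + σ²/2)T] / (σ√T)
   = [ln(104.9146/48.2211) + (0.0376 + 0.5·0.1331²)·3.2078] / (0.1331·√3.2078)
   = [0.777350 + 0.149027] / 0.238387 = 3.886031
d₂ = d₁ − σ√T = 3.886031 − 0.238387 = 3.647644
N(d₁) = 0.999949,  N(d₂) = 0.999868,  e^(−rT) = 0.886377
E₀ = V₀·N(d₁) − D·e^(−rT)·N(d₂)
   = 104.9146·0.999949 − 48.2211·0.886377·0.999868 = 62.172853
B₀ = V₀ − E₀ = 104.9146 − 62.172853 = 42.741747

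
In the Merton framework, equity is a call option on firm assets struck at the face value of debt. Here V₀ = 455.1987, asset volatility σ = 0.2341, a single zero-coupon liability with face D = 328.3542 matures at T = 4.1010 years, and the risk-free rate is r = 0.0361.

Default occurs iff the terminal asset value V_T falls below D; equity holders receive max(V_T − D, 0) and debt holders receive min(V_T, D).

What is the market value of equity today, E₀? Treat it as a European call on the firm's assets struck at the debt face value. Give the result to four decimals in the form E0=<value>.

E0=185.9248

d₁ = [ln(V₀/D) + (r + σ²/2)T] / (σ√T)
   = [ln(455.1987/328.3542) + (0.0361 + 0.5·0.2341²)·4.1010] / (0.2341·√4.1010)
   = [0.326641 + 0.260419] / 0.474074 = 1.238330
d₂ = d₁ − σ√T = 1.238330 − 0.474074 = 0.764256
N(d₁) = 0.892203,  N(d₂) = 0.777643,  e^(−rT) = 0.862391
E₀ = V₀·N(d₁) − D·e^(−rT)·N(d₂)
   = 455.1987·0.892203 − 328.3542·0.862391·0.777643 = 185.924791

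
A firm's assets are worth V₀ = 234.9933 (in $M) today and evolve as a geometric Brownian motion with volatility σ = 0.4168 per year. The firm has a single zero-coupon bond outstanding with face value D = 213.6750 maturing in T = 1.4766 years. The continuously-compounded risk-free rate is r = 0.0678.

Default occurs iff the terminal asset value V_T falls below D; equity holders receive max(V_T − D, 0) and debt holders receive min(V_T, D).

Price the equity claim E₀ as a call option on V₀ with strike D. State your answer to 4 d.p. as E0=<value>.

E0=66.7129

d₁ = [ln(V₀/D) + (r + σ²/2)T] / (σ√T)
   = [ln(234.9933/213.6750) + (0.0678 + 0.5·0.4168²)·1.4766] / (0.4168·√1.4766)
   = [0.095101 + 0.228373] / 0.506476 = 0.638674
d₂ = d₁ − σ√T = 0.638674 − 0.506476 = 0.132198
N(d₁) = 0.738483,  N(d₂) = 0.552586,  e^(−rT) = 0.904735
E₀ = V₀·N(d₁) − D·e^(−rT)·N(d₂)
   = 234.9933·0.738483 − 213.6750·0.904735·0.552586 = 66.712948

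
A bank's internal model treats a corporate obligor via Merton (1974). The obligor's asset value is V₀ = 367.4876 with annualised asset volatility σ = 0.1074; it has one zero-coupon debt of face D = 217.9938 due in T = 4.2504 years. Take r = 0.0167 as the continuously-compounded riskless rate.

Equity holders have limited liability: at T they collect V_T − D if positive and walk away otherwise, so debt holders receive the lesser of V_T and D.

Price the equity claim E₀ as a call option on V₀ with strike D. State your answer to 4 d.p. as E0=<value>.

d₁ = [ln(V₀/D) + (r + σ²/2)T] / (σ√T)
   = [ln(367.4876/217.9938) + (0.0167 + 0.5·0.1074²)·4.2504] / (0.1074·√4.2504)
   = [0.522223 + 0.095495] / 0.221421 = 2.789789
d₂ = d₁ − σ√T = 2.789789 − 0.221421 = 2.568367
N(d₁) = 0.997363,  N(d₂) = 0.994891,  e^(−rT) = 0.931479
E₀ = V₀·N(d₁) − D·e^(−rT)·N(d₂)
   = 367.4876·0.997363 − 217.9938·0.931479·0.994891 = 164.499257

E0=164.4993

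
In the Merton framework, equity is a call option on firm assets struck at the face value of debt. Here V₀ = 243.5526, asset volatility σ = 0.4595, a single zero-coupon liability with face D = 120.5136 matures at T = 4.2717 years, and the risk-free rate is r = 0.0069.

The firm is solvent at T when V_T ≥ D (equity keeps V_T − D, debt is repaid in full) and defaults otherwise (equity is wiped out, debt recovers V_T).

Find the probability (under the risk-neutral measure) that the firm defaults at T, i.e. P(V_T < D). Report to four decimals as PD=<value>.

d₁ = [ln(V₀/D) + (r + σ²/2)T] / (σ√T)
   = [ln(243.5526/120.5136) + (0.0069 + 0.5·0.4595²)·4.2717] / (0.4595·√4.2717)
   = [0.703570 + 0.480439] / 0.949699 = 1.246720
d₂ = d₁ − σ√T = 1.246720 − 0.949699 = 0.297022
risk-neutral PD = N(−d₂) = N(-0.297022) = 0.383225

PD=0.3832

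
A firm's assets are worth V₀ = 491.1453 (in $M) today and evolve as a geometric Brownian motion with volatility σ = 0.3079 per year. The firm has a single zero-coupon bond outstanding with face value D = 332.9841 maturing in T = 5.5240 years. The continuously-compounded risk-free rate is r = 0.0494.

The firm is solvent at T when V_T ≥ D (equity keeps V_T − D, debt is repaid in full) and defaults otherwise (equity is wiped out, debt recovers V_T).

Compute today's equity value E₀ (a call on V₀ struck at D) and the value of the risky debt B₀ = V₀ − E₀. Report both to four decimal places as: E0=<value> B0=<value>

d₁ = [ln(V₀/D) + (r + σ²/2)T] / (σ√T)
   = [ln(491.1453/332.9841) + (0.0494 + 0.5·0.3079²)·5.5240] / (0.3079·√5.5240)
   = [0.388645 + 0.534730] / 0.723663 = 1.275973
d₂ = d₁ − σ√T = 1.275973 − 0.723663 = 0.552310
N(d₁) = 0.899018,  N(d₂) = 0.709632,  e^(−rT) = 0.761180
E₀ = V₀·N(d₁) − D·e^(−rT)·N(d₂)
   = 491.1453·0.899018 − 332.9841·0.761180·0.709632 = 261.684336
B₀ = V₀ − E₀ = 491.1453 − 261.684336 = 229.460964

E0=261.6843 B0=229.4610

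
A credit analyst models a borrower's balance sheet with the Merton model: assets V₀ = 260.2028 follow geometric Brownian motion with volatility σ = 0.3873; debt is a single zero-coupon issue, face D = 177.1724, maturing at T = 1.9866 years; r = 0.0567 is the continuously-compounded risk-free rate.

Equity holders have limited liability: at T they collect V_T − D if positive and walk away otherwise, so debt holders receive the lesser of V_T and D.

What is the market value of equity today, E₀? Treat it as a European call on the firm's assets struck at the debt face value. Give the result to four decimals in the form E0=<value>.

d₁ = [ln(V₀/D) + (r + σ²/2)T] / (σ√T)
   = [ln(260.2028/177.1724) + (0.0567 + 0.5·0.3873²)·1.9866] / (0.3873·√1.9866)
   = [0.384338 + 0.261637] / 0.545887 = 1.183349
d₂ = d₁ − σ√T = 1.183349 − 0.545887 = 0.637462
N(d₁) = 0.881664,  N(d₂) = 0.738088,  e^(−rT) = 0.893472
E₀ = V₀·N(d₁) − D·e^(−rT)·N(d₂)
   = 260.2028·0.881664 − 177.1724·0.893472·0.738088 = 112.573295

E0=112.5733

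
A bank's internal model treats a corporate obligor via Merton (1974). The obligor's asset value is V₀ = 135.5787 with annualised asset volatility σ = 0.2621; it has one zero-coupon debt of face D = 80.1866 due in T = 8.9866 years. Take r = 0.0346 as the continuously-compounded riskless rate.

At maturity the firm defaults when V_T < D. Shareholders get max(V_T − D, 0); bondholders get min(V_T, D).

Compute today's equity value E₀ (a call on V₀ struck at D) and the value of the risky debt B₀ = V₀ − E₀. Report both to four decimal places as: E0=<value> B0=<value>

d₁ = [ln(V₀/D) + (r + σ²/2)T] / (σ√T)
   = [ln(135.5787/80.1866) + (0.0346 + 0.5·0.2621²)·8.9866] / (0.2621·√8.9866)
   = [0.525196 + 0.619610] / 0.785714 = 1.457025
d₂ = d₁ − σ√T = 1.457025 − 0.785714 = 0.671311
N(d₁) = 0.927445,  N(d₂) = 0.748989,  e^(−rT) = 0.732761
E₀ = V₀·N(d₁) − D·e^(−rT)·N(d₂)
   = 135.5787·0.927445 − 80.1866·0.732761·0.748989 = 81.733067
B₀ = V₀ − E₀ = 135.5787 − 81.733067 = 53.845633

E0=81.7331 B0=53.8456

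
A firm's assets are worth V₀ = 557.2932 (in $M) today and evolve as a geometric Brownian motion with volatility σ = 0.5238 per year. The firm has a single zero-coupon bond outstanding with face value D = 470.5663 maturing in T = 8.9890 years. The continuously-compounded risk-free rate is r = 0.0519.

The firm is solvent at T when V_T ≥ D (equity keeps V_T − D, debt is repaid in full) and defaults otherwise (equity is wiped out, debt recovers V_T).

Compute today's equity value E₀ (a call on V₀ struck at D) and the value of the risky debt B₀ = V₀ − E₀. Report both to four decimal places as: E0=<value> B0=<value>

d₁ = [ln(V₀/D) + (r + σ²/2)T] / (σ√T)
   = [ln(557.2932/470.5663) + (0.0519 + 0.5·0.5238²)·8.9890] / (0.5238·√8.9890)
   = [0.169155 + 1.699669] / 1.570439 = 1.190001
d₂ = d₁ − σ√T = 1.190001 − 1.570439 = -0.380439
N(d₁) = 0.882977,  N(d₂) = 0.351810,  e^(−rT) = 0.627175
E₀ = V₀·N(d₁) − D·e^(−rT)·N(d₂)
   = 557.2932·0.882977 − 470.5663·0.627175·0.351810 = 388.248240
B₀ = V₀ − E₀ = 557.2932 − 388.248240 = 169.044960

E0=388.2482 B0=169.0450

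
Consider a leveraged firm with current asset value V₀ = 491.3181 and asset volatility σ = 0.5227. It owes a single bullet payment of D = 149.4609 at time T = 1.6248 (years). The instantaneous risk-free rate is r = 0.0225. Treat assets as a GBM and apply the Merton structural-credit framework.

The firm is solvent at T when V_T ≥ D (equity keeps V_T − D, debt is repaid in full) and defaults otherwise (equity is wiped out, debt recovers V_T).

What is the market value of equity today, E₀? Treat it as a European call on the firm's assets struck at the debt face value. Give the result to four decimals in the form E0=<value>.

E0=349.4084

d₁ = [ln(V₀/D) + (r + σ²/2)T] / (σ√T)
   = [ln(491.3181/149.4609) + (0.0225 + 0.5·0.5227²)·1.6248] / (0.5227·√1.6248)
   = [1.190057 + 0.258518] / 0.666273 = 2.174145
d₂ = d₁ − σ√T = 2.174145 − 0.666273 = 1.507872
N(d₁) = 0.985153,  N(d₂) = 0.934206,  e^(−rT) = 0.964102
E₀ = V₀·N(d₁) − D·e^(−rT)·N(d₂)
   = 491.3181·0.985153 − 149.4609·0.964102·0.934206 = 349.408441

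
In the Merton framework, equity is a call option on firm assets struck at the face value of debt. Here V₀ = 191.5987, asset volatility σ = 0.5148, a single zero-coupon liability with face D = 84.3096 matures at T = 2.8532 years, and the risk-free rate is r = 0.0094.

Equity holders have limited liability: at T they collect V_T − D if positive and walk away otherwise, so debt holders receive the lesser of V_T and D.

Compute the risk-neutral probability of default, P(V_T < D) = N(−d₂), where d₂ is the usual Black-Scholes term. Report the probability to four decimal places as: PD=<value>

PD=0.2946

d₁ = [ln(V₀/D) + (r + σ²/2)T] / (σ√T)
   = [ln(191.5987/84.3096) + (0.0094 + 0.5·0.5148²)·2.8532] / (0.5148·√2.8532)
   = [0.820907 + 0.404896] / 0.869570 = 1.409666
d₂ = d₁ − σ√T = 1.409666 − 0.869570 = 0.540096
risk-neutral PD = N(−d₂) = N(-0.540096) = 0.294565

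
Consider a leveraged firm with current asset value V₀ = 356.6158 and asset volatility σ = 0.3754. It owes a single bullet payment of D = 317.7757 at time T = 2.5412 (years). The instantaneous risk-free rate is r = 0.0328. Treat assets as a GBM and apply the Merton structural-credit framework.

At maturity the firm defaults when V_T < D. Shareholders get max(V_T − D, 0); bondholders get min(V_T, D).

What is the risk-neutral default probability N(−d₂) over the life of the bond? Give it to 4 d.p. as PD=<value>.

PD=0.4869

d₁ = [ln(V₀/D) + (r + σ²/2)T] / (σ√T)
   = [ln(356.6158/317.7757) + (0.0328 + 0.5·0.3754²)·2.5412] / (0.3754·√2.5412)
   = [0.115313 + 0.262411] / 0.598430 = 0.631191
d₂ = d₁ − σ√T = 0.631191 − 0.598430 = 0.032761
risk-neutral PD = N(−d₂) = N(-0.032761) = 0.486933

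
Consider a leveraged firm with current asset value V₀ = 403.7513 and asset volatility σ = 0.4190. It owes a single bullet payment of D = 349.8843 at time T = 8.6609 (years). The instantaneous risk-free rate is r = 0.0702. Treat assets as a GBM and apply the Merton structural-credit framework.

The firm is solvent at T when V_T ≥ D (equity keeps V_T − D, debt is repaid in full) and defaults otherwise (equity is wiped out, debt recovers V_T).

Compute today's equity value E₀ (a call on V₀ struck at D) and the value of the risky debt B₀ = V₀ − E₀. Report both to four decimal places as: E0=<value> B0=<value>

d₁ = [ln(V₀/D) + (r + σ²/2)T] / (σ√T)
   = [ln(403.7513/349.8843) + (0.0702 + 0.5·0.4190²)·8.6609] / (0.4190·√8.6609)
   = [0.143197 + 1.368253] / 1.233092 = 1.225740
d₂ = d₁ − σ√T = 1.225740 − 1.233092 = -0.007353
N(d₁) = 0.889852,  N(d₂) = 0.497067,  e^(−rT) = 0.544441
E₀ = V₀·N(d₁) − D·e^(−rT)·N(d₂)
   = 403.7513·0.889852 − 349.8843·0.544441·0.497067 = 264.591789
B₀ = V₀ − E₀ = 403.7513 − 264.591789 = 139.159511

E0=264.5918 B0=139.1595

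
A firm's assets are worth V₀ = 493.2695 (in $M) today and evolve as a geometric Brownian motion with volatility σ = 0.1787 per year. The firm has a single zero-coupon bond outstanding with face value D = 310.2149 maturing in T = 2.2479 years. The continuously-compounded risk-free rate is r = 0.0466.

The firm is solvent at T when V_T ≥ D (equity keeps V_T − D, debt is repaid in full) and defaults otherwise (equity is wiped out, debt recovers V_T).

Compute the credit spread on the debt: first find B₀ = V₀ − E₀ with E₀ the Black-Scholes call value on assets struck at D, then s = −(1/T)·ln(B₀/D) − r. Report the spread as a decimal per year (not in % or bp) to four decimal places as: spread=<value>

spread=0.0010

d₁ = [ln(V₀/D) + (r + σ²/2)T] / (σ√T)
   = [ln(493.2695/310.2149) + (0.0466 + 0.5·0.1787²)·2.2479] / (0.1787·√2.2479)
   = [0.463790 + 0.140644] / 0.267925 = 2.255985
d₂ = d₁ − σ√T = 2.255985 − 0.267925 = 1.988060
N(d₁) = 0.987964,  N(d₂) = 0.976597,  e^(−rT) = 0.900548
E₀ = V₀·N(d₁) − D·e^(−rT)·N(d₂)
   = 493.2695·0.987964 − 310.2149·0.900548·0.976597 = 214.507104
B₀ = V₀ − E₀ = 493.2695 − 214.507104 = 278.762396
spread = −(1/T)·ln(B₀/D) − r = −(1/2.2479)·ln(278.762396/310.2149) − 0.0466 = 0.00095794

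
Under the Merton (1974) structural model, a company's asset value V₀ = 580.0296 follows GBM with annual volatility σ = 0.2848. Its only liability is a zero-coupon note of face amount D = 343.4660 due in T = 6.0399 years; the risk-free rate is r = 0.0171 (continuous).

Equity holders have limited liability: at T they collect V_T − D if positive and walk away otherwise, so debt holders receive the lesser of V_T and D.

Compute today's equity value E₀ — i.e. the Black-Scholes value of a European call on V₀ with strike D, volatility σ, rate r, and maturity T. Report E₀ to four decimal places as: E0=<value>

d₁ = [ln(V₀/D) + (r + σ²/2)T] / (σ√T)
   = [ln(580.0296/343.4660) + (0.0171 + 0.5·0.2848²)·6.0399] / (0.2848·√6.0399)
   = [0.523991 + 0.348234] / 0.699930 = 1.246159
d₂ = d₁ − σ√T = 1.246159 − 0.699930 = 0.546229
N(d₁) = 0.893647,  N(d₂) = 0.707546,  e^(−rT) = 0.901872
E₀ = V₀·N(d₁) − D·e^(−rT)·N(d₂)
   = 580.0296·0.893647 − 343.4660·0.901872·0.707546 = 299.170620

E0=299.1706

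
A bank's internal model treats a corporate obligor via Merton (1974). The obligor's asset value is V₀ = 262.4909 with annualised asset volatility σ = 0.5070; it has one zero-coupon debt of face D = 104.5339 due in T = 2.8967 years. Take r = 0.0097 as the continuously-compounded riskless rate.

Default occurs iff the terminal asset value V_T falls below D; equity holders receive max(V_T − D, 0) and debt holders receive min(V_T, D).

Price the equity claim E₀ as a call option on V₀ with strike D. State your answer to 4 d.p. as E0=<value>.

d₁ = [ln(V₀/D) + (r + σ²/2)T] / (σ√T)
   = [ln(262.4909/104.5339) + (0.0097 + 0.5·0.5070²)·2.8967] / (0.5070·√2.8967)
   = [0.920705 + 0.400395] / 0.862899 = 1.531003
d₂ = d₁ − σ√T = 1.531003 − 0.862899 = 0.668104
N(d₁) = 0.937116,  N(d₂) = 0.747966,  e^(−rT) = 0.972293
E₀ = V₀·N(d₁) − D·e^(−rT)·N(d₂)
   = 262.4909·0.937116 − 104.5339·0.972293·0.747966 = 169.962820

E0=169.9628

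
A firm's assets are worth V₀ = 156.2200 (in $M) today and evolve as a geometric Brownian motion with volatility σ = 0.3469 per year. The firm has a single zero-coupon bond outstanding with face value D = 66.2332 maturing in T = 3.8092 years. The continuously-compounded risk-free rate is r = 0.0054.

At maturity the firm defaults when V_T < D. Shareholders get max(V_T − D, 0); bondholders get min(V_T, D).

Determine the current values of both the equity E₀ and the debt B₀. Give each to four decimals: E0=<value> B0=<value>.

d₁ = [ln(V₀/D) + (r + σ²/2)T] / (σ√T)
   = [ln(156.2200/66.2332) + (0.0054 + 0.5·0.3469²)·3.8092] / (0.3469·√3.8092)
   = [0.858083 + 0.249769] / 0.677051 = 1.636291
d₂ = d₁ − σ√T = 1.636291 − 0.677051 = 0.959240
N(d₁) = 0.949111,  N(d₂) = 0.831281,  e^(−rT) = 0.979640
E₀ = V₀·N(d₁) − D·e^(−rT)·N(d₂)
   = 156.2200·0.949111 − 66.2332·0.979640·0.831281 = 94.332621
B₀ = V₀ − E₀ = 156.2200 − 94.332621 = 61.887379

E0=94.3326 B0=61.8874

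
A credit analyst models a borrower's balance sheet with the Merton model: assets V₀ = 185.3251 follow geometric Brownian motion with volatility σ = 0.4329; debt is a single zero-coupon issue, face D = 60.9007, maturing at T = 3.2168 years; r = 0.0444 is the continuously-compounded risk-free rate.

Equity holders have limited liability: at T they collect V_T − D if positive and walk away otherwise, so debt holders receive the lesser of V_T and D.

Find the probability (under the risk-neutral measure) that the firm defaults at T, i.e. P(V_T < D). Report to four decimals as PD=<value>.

PD=0.1095

d₁ = [ln(V₀/D) + (r + σ²/2)T] / (σ√T)
   = [ln(185.3251/60.9007) + (0.0444 + 0.5·0.4329²)·3.2168] / (0.4329·√3.2168)
   = [1.112867 + 0.444244] / 0.776425 = 2.005487
d₂ = d₁ − σ√T = 2.005487 − 0.776425 = 1.229062
risk-neutral PD = N(−d₂) = N(-1.229062) = 0.109524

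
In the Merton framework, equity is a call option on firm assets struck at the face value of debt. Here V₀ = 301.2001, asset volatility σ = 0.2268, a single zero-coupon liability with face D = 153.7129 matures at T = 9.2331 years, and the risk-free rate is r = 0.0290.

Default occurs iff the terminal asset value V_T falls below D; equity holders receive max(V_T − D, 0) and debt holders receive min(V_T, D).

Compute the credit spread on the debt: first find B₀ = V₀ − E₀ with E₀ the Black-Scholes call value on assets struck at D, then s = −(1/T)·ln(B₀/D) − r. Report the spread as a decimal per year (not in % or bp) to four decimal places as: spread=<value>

d₁ = [ln(V₀/D) + (r + σ²/2)T] / (σ√T)
   = [ln(301.2001/153.7129) + (0.0290 + 0.5·0.2268²)·9.2331] / (0.2268·√9.2331)
   = [0.672688 + 0.505227] / 0.689155 = 1.709217
d₂ = d₁ − σ√T = 1.709217 − 0.689155 = 1.020062
N(d₁) = 0.956295,  N(d₂) = 0.846151,  e^(−rT) = 0.765091
E₀ = V₀·N(d₁) − D·e^(−rT)·N(d₂)
   = 301.2001·0.956295 − 153.7129·0.765091·0.846151 = 188.524990
B₀ = V₀ − E₀ = 301.2001 − 188.524990 = 112.675110
spread = −(1/T)·ln(B₀/D) − r = −(1/9.2331)·ln(112.675110/153.7129) − 0.0290 = 0.00463746

spread=0.0046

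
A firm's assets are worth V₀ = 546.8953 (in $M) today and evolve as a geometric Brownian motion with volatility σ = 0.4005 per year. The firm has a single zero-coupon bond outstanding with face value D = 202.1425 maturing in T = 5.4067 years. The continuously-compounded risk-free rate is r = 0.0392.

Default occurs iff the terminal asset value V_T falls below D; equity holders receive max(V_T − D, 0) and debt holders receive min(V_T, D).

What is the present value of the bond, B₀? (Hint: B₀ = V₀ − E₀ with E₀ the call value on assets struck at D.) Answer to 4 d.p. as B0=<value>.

B0=151.6761

d₁ = [ln(V₀/D) + (r + σ²/2)T] / (σ√T)
   = [ln(546.8953/202.1425) + (0.0392 + 0.5·0.4005²)·5.4067] / (0.4005·√5.4067)
   = [0.995284 + 0.645561] / 0.931255 = 1.761972
d₂ = d₁ − σ√T = 1.761972 − 0.931255 = 0.830717
N(d₁) = 0.960963,  N(d₂) = 0.796933,  e^(−rT) = 0.809011
E₀ = V₀·N(d₁) − D·e^(−rT)·N(d₂)
   = 546.8953·0.960963 − 202.1425·0.809011·0.796933 = 395.219247
B₀ = V₀ − E₀ = 546.8953 − 395.219247 = 151.676053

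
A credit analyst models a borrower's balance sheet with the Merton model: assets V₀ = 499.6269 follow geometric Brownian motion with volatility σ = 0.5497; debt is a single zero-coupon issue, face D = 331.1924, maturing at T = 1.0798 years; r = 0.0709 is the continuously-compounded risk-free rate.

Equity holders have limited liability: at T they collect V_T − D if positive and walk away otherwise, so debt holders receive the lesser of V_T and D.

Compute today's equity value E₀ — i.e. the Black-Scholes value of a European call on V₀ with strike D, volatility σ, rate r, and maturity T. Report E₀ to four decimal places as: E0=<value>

d₁ = [ln(V₀/D) + (r + σ²/2)T] / (σ√T)
   = [ln(499.6269/331.1924) + (0.0709 + 0.5·0.5497²)·1.0798] / (0.5497·√1.0798)
   = [0.411162 + 0.239699] / 0.571212 = 1.139439
d₂ = d₁ − σ√T = 1.139439 − 0.571212 = 0.568227
N(d₁) = 0.872740,  N(d₂) = 0.715060,  e^(−rT) = 0.926299
E₀ = V₀·N(d₁) − D·e^(−rT)·N(d₂)
   = 499.6269·0.872740 − 331.1924·0.926299·0.715060 = 216.676025

E0=216.6760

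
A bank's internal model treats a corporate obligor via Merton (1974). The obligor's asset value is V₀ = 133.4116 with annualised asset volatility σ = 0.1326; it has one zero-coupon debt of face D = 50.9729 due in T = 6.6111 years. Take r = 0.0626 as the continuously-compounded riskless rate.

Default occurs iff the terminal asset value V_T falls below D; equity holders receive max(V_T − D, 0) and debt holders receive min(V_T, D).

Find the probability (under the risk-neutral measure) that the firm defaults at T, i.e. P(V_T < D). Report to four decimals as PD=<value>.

PD=0.0001

d₁ = [ln(V₀/D) + (r + σ²/2)T] / (σ√T)
   = [ln(133.4116/50.9729) + (0.0626 + 0.5·0.1326²)·6.6111] / (0.1326·√6.6111)
   = [0.962145 + 0.471976] / 0.340942 = 4.206349
d₂ = d₁ − σ√T = 4.206349 − 0.340942 = 3.865407
risk-neutral PD = N(−d₂) = N(-3.865407) = 0.000055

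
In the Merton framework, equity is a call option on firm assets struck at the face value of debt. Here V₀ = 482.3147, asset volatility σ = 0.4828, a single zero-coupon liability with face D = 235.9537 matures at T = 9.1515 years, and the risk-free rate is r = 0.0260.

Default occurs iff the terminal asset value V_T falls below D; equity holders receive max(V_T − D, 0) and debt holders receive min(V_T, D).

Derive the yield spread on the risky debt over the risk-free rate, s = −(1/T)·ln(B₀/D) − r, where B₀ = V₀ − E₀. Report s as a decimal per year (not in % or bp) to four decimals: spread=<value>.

d₁ = [ln(V₀/D) + (r + σ²/2)T] / (σ√T)
   = [ln(482.3147/235.9537) + (0.0260 + 0.5·0.4828²)·9.1515] / (0.4828·√9.1515)
   = [0.714961 + 1.304527] / 1.460540 = 1.382700
d₂ = d₁ − σ√T = 1.382700 − 1.460540 = -0.077840
N(d₁) = 0.916622,  N(d₂) = 0.468978,  e^(−rT) = 0.788251
E₀ = V₀·N(d₁) − D·e^(−rT)·N(d₂)
   = 482.3147·0.916622 − 235.9537·0.788251·0.468978 = 354.874564
B₀ = V₀ − E₀ = 482.3147 − 354.874564 = 127.440136
spread = −(1/T)·ln(B₀/D) − r = −(1/9.1515)·ln(127.440136/235.9537) − 0.0260 = 0.04131015

spread=0.0413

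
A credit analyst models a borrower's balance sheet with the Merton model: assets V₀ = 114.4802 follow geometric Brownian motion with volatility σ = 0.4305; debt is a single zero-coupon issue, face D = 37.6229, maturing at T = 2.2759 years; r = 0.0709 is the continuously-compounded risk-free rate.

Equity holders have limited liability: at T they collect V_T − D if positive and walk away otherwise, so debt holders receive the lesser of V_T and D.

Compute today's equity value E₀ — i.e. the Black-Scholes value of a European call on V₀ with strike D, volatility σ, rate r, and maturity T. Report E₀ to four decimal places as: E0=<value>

d₁ = [ln(V₀/D) + (r + σ²/2)T] / (σ√T)
   = [ln(114.4802/37.6229) + (0.0709 + 0.5·0.4305²)·2.2759] / (0.4305·√2.2759)
   = [1.112789 + 0.372258] / 0.649456 = 2.286601
d₂ = d₁ − σ√T = 2.286601 − 0.649456 = 1.637145
N(d₁) = 0.988890,  N(d₂) = 0.949200,  e^(−rT) = 0.850985
E₀ = V₀·N(d₁) − D·e^(−rT)·N(d₂)
   = 114.4802·0.988890 − 37.6229·0.850985·0.949200 = 82.818310

E0=82.8183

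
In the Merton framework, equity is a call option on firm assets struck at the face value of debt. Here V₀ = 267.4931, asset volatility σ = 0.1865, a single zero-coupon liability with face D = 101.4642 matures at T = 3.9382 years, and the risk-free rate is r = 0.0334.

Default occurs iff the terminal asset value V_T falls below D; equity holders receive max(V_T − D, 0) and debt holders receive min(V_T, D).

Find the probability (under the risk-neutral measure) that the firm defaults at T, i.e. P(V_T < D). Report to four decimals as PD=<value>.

d₁ = [ln(V₀/D) + (r + σ²/2)T] / (σ√T)
   = [ln(267.4931/101.4642) + (0.0334 + 0.5·0.1865²)·3.9382] / (0.1865·√3.9382)
   = [0.969388 + 0.200026] / 0.370107 = 3.159660
d₂ = d₁ − σ√T = 3.159660 − 0.370107 = 2.789552
risk-neutral PD = N(−d₂) = N(-2.789552) = 0.002639

PD=0.0026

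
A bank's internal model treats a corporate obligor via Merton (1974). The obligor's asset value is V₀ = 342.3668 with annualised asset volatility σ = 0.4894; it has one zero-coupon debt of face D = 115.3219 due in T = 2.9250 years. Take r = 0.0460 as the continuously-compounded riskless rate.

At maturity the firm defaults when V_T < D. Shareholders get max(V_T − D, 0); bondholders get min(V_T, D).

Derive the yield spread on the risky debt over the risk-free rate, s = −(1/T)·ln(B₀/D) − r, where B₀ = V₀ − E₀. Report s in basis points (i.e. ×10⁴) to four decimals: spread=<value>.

spread=162.4321

d₁ = [ln(V₀/D) + (r + σ²/2)T] / (σ√T)
   = [ln(342.3668/115.3219) + (0.0460 + 0.5·0.4894²)·2.9250] / (0.4894·√2.9250)
   = [1.088155 + 0.484837] / 0.837003 = 1.879315
d₂ = d₁ − σ√T = 1.879315 − 0.837003 = 1.042313
N(d₁) = 0.969899,  N(d₂) = 0.851367,  e^(−rT) = 0.874109
E₀ = V₀·N(d₁) − D·e^(−rT)·N(d₂)
   = 342.3668·0.969899 − 115.3219·0.874109·0.851367 = 246.240211
B₀ = V₀ − E₀ = 342.3668 − 246.240211 = 96.126589
spread = −(1/T)·ln(B₀/D) − r = −(1/2.9250)·ln(96.126589/115.3219) − 0.0460 = 0.01624321
in basis points: 0.01624321 × 10⁴ = 162.4321 bp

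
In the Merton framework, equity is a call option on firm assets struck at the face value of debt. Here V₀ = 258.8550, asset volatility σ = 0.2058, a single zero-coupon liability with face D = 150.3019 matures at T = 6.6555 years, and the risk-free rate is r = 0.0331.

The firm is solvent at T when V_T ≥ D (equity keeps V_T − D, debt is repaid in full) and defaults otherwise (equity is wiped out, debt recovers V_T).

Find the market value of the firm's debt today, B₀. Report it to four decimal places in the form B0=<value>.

B0=117.5069

d₁ = [ln(V₀/D) + (r + σ²/2)T] / (σ√T)
   = [ln(258.8550/150.3019) + (0.0331 + 0.5·0.2058²)·6.6555] / (0.2058·√6.6555)
   = [0.543622 + 0.361239] / 0.530928 = 1.704301
d₂ = d₁ − σ√T = 1.704301 − 0.530928 = 1.173373
N(d₁) = 0.955838,  N(d₂) = 0.879677,  e^(−rT) = 0.802280
E₀ = V₀·N(d₁) − D·e^(−rT)·N(d₂)
   = 258.8550·0.955838 − 150.3019·0.802280·0.879677 = 141.348138
B₀ = V₀ − E₀ = 258.8550 − 141.348138 = 117.506862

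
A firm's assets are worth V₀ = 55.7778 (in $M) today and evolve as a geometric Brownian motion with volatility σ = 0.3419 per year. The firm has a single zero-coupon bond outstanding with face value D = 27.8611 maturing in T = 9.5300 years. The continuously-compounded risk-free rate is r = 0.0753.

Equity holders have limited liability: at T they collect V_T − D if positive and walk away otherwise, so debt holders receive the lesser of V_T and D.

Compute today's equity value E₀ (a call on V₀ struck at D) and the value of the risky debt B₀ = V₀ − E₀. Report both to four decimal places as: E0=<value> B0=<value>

E0=43.2923 B0=12.4855

d₁ = [ln(V₀/D) + (r + σ²/2)T] / (σ√T)
   = [ln(55.7778/27.8611) + (0.0753 + 0.5·0.3419²)·9.5300] / (0.3419·√9.5300)
   = [0.694144 + 1.274617] / 1.055469 = 1.865295
d₂ = d₁ − σ√T = 1.865295 − 1.055469 = 0.809826
N(d₁) = 0.968930,  N(d₂) = 0.790980,  e^(−rT) = 0.487917
E₀ = V₀·N(d₁) − D·e^(−rT)·N(d₂)
   = 55.7778·0.968930 − 27.8611·0.487917·0.790980 = 43.292267
B₀ = V₀ − E₀ = 55.7778 − 43.292267 = 12.485533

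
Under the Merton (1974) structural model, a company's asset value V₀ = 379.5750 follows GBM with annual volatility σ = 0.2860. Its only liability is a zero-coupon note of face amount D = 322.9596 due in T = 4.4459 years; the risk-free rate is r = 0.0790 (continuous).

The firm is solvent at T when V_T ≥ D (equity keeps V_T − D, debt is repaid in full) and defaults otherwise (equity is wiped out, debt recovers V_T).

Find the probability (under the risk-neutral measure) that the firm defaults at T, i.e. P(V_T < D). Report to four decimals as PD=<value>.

d₁ = [ln(V₀/D) + (r + σ²/2)T] / (σ√T)
   = [ln(379.5750/322.9596) + (0.0790 + 0.5·0.2860²)·4.4459] / (0.2860·√4.4459)
   = [0.161525 + 0.533055] / 0.603040 = 1.151797
d₂ = d₁ − σ√T = 1.151797 − 0.603040 = 0.548758
risk-neutral PD = N(−d₂) = N(-0.548758) = 0.291586

PD=0.2916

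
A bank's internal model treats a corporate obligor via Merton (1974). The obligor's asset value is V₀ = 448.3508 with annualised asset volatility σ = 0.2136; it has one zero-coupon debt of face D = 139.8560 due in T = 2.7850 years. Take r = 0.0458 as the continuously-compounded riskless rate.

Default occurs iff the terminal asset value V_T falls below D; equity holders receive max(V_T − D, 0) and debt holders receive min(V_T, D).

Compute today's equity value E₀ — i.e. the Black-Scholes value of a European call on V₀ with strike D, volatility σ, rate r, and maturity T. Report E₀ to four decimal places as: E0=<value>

d₁ = [ln(V₀/D) + (r + σ²/2)T] / (σ√T)
   = [ln(448.3508/139.8560) + (0.0458 + 0.5·0.2136²)·2.7850] / (0.2136·√2.7850)
   = [1.164963 + 0.191086] / 0.356462 = 3.804182
d₂ = d₁ − σ√T = 3.804182 − 0.356462 = 3.447720
N(d₁) = 0.999929,  N(d₂) = 0.999717,  e^(−rT) = 0.880247
E₀ = V₀·N(d₁) − D·e^(−rT)·N(d₂)
   = 448.3508·0.999929 − 139.8560·0.880247·0.999717 = 325.245914

E0=325.2459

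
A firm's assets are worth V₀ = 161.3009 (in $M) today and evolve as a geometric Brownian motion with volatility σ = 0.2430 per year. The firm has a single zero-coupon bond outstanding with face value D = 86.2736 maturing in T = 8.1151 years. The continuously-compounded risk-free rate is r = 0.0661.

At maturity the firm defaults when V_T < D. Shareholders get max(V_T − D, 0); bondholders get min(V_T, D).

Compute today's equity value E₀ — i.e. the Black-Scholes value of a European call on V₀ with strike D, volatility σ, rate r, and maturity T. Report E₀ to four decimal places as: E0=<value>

E0=111.9938

d₁ = [ln(V₀/D) + (r + σ²/2)T] / (σ√T)
   = [ln(161.3009/86.2736) + (0.0661 + 0.5·0.2430²)·8.1151] / (0.2430·√8.1151)
   = [0.625748 + 0.776002] / 0.692234 = 2.024965
d₂ = d₁ − σ√T = 2.024965 − 0.692234 = 1.332730
N(d₁) = 0.978565,  N(d₂) = 0.908690,  e^(−rT) = 0.584845
E₀ = V₀·N(d₁) − D·e^(−rT)·N(d₂)
   = 161.3009·0.978565 − 86.2736·0.584845·0.908690 = 111.993846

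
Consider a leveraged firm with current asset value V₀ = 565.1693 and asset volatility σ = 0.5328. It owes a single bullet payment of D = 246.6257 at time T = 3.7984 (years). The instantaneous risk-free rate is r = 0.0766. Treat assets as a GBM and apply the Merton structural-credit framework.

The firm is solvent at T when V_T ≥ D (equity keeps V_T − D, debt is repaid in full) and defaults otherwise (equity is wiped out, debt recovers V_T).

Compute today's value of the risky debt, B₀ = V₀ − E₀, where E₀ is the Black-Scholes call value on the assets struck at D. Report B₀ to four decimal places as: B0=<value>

d₁ = [ln(V₀/D) + (r + σ²/2)T] / (σ√T)
   = [ln(565.1693/246.6257) + (0.0766 + 0.5·0.5328²)·3.7984] / (0.5328·√3.7984)
   = [0.829254 + 0.830094] / 1.038400 = 1.597986
d₂ = d₁ − σ√T = 1.597986 − 1.038400 = 0.559586
N(d₁) = 0.944977,  N(d₂) = 0.712119,  e^(−rT) = 0.747547
E₀ = V₀·N(d₁) − D·e^(−rT)·N(d₂)
   = 565.1693·0.944977 − 246.6257·0.747547·0.712119 = 402.782524
B₀ = V₀ − E₀ = 565.1693 − 402.782524 = 162.386776

B0=162.3868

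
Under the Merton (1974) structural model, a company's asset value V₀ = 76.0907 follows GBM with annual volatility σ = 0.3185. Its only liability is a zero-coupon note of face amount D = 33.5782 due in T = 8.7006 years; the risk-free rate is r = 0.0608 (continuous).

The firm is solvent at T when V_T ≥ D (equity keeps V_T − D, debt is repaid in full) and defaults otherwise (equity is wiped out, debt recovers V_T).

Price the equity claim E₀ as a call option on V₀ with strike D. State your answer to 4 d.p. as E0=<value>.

d₁ = [ln(V₀/D) + (r + σ²/2)T] / (σ√T)
   = [ln(76.0907/33.5782) + (0.0608 + 0.5·0.3185²)·8.7006] / (0.3185·√8.7006)
   = [0.818049 + 0.970301] / 0.939472 = 1.903568
d₂ = d₁ − σ√T = 1.903568 − 0.939472 = 0.964096
N(d₁) = 0.971517,  N(d₂) = 0.832501,  e^(−rT) = 0.589196
E₀ = V₀·N(d₁) − D·e^(−rT)·N(d₂)
   = 76.0907·0.971517 − 33.5782·0.589196·0.832501 = 57.453075

E0=57.4531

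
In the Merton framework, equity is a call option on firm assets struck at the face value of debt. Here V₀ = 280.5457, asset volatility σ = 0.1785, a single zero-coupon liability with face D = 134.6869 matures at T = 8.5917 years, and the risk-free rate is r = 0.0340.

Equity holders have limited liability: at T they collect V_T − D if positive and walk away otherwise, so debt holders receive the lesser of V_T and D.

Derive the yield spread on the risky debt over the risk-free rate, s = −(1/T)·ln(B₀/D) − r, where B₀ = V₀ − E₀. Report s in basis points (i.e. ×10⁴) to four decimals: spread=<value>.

spread=9.3716

d₁ = [ln(V₀/D) + (r + σ²/2)T] / (σ√T)
   = [ln(280.5457/134.6869) + (0.0340 + 0.5·0.1785²)·8.5917] / (0.1785·√8.5917)
   = [0.733784 + 0.428993] / 0.523212 = 2.222382
d₂ = d₁ − σ√T = 2.222382 − 0.523212 = 1.699170
N(d₁) = 0.986871,  N(d₂) = 0.955356,  e^(−rT) = 0.746681
E₀ = V₀·N(d₁) − D·e^(−rT)·N(d₂)
   = 280.5457·0.986871 − 134.6869·0.746681·0.955356 = 180.784114
B₀ = V₀ − E₀ = 280.5457 − 180.784114 = 99.761586
spread = −(1/T)·ln(B₀/D) − r = −(1/8.5917)·ln(99.761586/134.6869) − 0.0340 = 0.00093716
in basis points: 0.00093716 × 10⁴ = 9.3716 bp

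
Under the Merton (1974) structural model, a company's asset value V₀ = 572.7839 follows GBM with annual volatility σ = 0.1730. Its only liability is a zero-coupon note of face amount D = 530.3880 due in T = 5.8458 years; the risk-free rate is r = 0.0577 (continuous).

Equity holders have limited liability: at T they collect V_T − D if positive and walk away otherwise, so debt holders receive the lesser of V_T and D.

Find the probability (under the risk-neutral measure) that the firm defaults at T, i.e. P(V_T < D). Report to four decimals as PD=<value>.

PD=0.2174

d₁ = [ln(V₀/D) + (r + σ²/2)T] / (σ√T)
   = [ln(572.7839/530.3880) + (0.0577 + 0.5·0.1730²)·5.8458] / (0.1730·√5.8458)
   = [0.076900 + 0.424782] / 0.418281 = 1.199390
d₂ = d₁ − σ√T = 1.199390 − 0.418281 = 0.781109
risk-neutral PD = N(−d₂) = N(-0.781109) = 0.217369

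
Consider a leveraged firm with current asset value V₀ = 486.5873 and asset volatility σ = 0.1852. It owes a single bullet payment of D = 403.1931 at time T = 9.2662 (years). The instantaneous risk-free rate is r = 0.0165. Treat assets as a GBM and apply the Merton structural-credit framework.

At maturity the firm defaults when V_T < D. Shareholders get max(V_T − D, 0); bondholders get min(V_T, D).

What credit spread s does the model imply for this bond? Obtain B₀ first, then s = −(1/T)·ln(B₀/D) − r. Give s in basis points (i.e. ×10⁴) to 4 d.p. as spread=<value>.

spread=125.2011

d₁ = [ln(V₀/D) + (r + σ²/2)T] / (σ√T)
   = [ln(486.5873/403.1931) + (0.0165 + 0.5·0.1852²)·9.2662] / (0.1852·√9.2662)
   = [0.188001 + 0.311803] / 0.563757 = 0.886559
d₂ = d₁ − σ√T = 0.886559 − 0.563757 = 0.322803
N(d₁) = 0.812342,  N(d₂) = 0.626578,  e^(−rT) = 0.858222
E₀ = V₀·N(d₁) − D·e^(−rT)·N(d₂)
   = 486.5873·0.812342 − 403.1931·0.858222·0.626578 = 178.461080
B₀ = V₀ − E₀ = 486.5873 − 178.461080 = 308.126220
spread = −(1/T)·ln(B₀/D) − r = −(1/9.2662)·ln(308.126220/403.1931) − 0.0165 = 0.01252011
in basis points: 0.01252011 × 10⁴ = 125.2011 bp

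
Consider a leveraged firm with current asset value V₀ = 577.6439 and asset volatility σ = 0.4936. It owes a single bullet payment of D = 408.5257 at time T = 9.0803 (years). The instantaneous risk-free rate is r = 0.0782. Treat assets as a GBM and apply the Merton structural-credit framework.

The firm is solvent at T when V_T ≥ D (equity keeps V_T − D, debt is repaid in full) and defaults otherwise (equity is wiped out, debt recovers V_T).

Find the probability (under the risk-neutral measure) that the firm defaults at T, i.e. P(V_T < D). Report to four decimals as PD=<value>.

PD=0.5133

d₁ = [ln(V₀/D) + (r + σ²/2)T] / (σ√T)
   = [ln(577.6439/408.5257) + (0.0782 + 0.5·0.4936²)·9.0803] / (0.4936·√9.0803)
   = [0.346403 + 1.816246] / 1.487391 = 1.453988
d₂ = d₁ − σ√T = 1.453988 − 1.487391 = -0.033404
risk-neutral PD = N(−d₂) = N(0.033404) = 0.513324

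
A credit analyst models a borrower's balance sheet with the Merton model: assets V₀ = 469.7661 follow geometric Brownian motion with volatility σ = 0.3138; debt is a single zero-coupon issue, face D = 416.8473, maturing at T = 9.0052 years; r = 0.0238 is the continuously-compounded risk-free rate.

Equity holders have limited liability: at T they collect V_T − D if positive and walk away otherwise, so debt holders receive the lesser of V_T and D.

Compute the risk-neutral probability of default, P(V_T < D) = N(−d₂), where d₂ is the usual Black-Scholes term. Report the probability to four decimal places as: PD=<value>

d₁ = [ln(V₀/D) + (r + σ²/2)T] / (σ√T)
   = [ln(469.7661/416.8473) + (0.0238 + 0.5·0.3138²)·9.0052] / (0.3138·√9.0052)
   = [0.119515 + 0.657697] / 0.941672 = 0.825353
d₂ = d₁ − σ√T = 0.825353 − 0.941672 = -0.116319
risk-neutral PD = N(−d₂) = N(0.116319) = 0.546300

PD=0.5463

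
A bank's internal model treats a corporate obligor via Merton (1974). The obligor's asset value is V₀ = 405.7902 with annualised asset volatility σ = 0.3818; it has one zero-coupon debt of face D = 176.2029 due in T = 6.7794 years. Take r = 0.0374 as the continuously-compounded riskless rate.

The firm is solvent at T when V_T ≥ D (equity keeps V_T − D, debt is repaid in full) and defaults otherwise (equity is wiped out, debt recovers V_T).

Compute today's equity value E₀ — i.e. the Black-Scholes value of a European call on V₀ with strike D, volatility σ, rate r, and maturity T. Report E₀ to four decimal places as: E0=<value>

E0=284.0475

d₁ = [ln(V₀/D) + (r + σ²/2)T] / (σ√T)
   = [ln(405.7902/176.2029) + (0.0374 + 0.5·0.3818²)·6.7794] / (0.3818·√6.7794)
   = [0.834200 + 0.747670] / 0.994103 = 1.591253
d₂ = d₁ − σ√T = 1.591253 − 0.994103 = 0.597150
N(d₁) = 0.944224,  N(d₂) = 0.724796,  e^(−rT) = 0.776041
E₀ = V₀·N(d₁) − D·e^(−rT)·N(d₂)
   = 405.7902·0.944224 − 176.2029·0.776041·0.724796 = 284.047549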